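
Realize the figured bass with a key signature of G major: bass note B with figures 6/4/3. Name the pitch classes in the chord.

B, D, E, G

A third above B in this key is D.
A fourth above B in this key is E.
A sixth above B in this key is G.
Together with the bass B, this spells E minor seventh in second inversion.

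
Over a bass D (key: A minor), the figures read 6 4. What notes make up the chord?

D, G, B

A fourth above D in this key is G.
A sixth above D in this key is B.
Together with the bass D, this spells G major in second inversion.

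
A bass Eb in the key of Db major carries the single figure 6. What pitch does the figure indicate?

Counting 5 letter steps above Eb lands on C; in Db major, that letter is C.

C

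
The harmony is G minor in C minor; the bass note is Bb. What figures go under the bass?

Bb is the third of G minor, so the chord is in first inversion.
A triad in first inversion is figured 6/3, conventionally abbreviated 6.

6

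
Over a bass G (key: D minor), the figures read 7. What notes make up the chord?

G, Bb, D, F

The written figures 7 are shorthand for 7/5/3: the 5/3 are implied.
A third above G in this key is Bb.
A fifth above G in this key is D.
A seventh above G in this key is F.
Together with the bass G, this spells G minor seventh in root position.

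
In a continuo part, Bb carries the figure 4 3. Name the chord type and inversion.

4 3 is shorthand for 6/4/3.
Intervals of 6/4/3 above the bass form a seventh chord; the bass is the fifth, so this is second inversion.

seventh chord, second inversion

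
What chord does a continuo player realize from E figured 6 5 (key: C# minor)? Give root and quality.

C# minor seventh

The figures 6 5 indicate a seventh chord in first inversion.
In first inversion the root lies a sixth above the bass: a sixth above E in C# minor is C#.
The chord tones are E, G#, B, C#, giving C# minor seventh.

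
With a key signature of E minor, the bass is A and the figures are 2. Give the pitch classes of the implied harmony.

A, B, D, F#

The written figures 2 are shorthand for 6/4/2: the 6/4 are implied.
A second above A in this key is B.
A fourth above A in this key is D.
A sixth above A in this key is F#.
Together with the bass A, this spells B minor seventh in third inversion.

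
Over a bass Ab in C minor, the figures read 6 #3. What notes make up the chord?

Ab, C#, F

A third above Ab in this key is C, raised to C# by the sharp.
A sixth above Ab in this key is F.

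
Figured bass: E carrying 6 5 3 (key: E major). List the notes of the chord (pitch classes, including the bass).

A third above E in this key is G#.
A fifth above E in this key is B.
A sixth above E in this key is C#.
Together with the bass E, this spells C# minor seventh in first inversion.

E, G#, B, C#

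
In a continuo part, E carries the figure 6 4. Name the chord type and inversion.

triad, second inversion

Intervals of 6/4 above the bass form a triad; the bass is the fifth, so this is second inversion.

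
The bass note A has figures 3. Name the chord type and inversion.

triad, root position

3 is shorthand for 5/3.
Intervals of 5/3 above the bass form a triad; the bass is the root, so this is root position.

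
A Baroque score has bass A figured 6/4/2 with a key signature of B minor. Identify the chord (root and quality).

The figures 6/4/2 indicate a seventh chord in third inversion.
In third inversion the root lies a second above the bass: a second above A in B minor is B.
The chord tones are A, B, D, F#, giving B minor seventh.

B minor seventh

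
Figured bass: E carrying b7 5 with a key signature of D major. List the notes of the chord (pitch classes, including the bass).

E, G, B, Db

The written figures b7 5 are shorthand for 7/5/3: the 3 is implied.
A third above E in this key is G.
A fifth above E in this key is B.
A seventh above E in this key is D, lowered to Db by the flat.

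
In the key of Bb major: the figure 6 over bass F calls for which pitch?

Counting 5 letter steps above F lands on D; in Bb major, that letter is D.

D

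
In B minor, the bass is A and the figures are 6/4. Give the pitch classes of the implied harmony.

A, D, F#

A fourth above A in this key is D.
A sixth above A in this key is F#.
Together with the bass A, this spells D major in second inversion.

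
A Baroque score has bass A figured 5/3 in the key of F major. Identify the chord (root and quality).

The figures 5/3 indicate a triad in root position.
In root position the bass is the root, so the root is A.
The chord tones are A, C, E, giving A minor.

A minor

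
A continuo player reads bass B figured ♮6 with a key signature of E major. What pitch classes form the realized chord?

B, D#, G

The written figures ♮6 are shorthand for 6/3: the 3 is implied.
A third above B in this key is D#.
A sixth above B in this key is G#, made natural (G) by the ♮ figure.
Together with the bass B, this spells G augmented in first inversion.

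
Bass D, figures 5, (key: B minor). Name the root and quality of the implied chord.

The figures 5 indicate a triad in root position.
In root position the bass is the root, so the root is D.
The chord tones are D, F#, A, giving D major.

D major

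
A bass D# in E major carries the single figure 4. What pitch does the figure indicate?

G#

Counting 3 letter steps above D# lands on G; in E major, that letter is G#.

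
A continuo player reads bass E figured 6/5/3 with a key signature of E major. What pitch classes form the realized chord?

A third above E in this key is G#.
A fifth above E in this key is B.
A sixth above E in this key is C#.
Together with the bass E, this spells C# minor seventh in first inversion.

E, G#, B, C#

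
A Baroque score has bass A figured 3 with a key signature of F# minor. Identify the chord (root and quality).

The figures 3 indicate a triad in root position.
In root position the bass is the root, so the root is A.
The chord tones are A, C#, E, giving A major.

A major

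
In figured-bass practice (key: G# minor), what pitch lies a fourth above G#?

Counting 3 letter steps above G# lands on C; in G# minor, that letter is C#.

C#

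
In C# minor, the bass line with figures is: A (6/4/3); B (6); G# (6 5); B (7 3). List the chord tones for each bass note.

A (6/4/3): A, C#, D#, F#.
B (6/3): B, D#, G#.
G# (6/5/3): G#, B, D#, E.
B (7/5/3): B, D#, F#, A.

A, C#, D#, F# | B, D#, G# | G#, B, D#, E | B, D#, F#, A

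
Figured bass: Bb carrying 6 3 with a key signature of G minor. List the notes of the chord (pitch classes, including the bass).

A third above Bb in this key is D.
A sixth above Bb in this key is G.
Together with the bass Bb, this spells G minor in first inversion.

Bb, D, G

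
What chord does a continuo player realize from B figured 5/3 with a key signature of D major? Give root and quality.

B minor

The figures 5/3 indicate a triad in root position.
In root position the bass is the root, so the root is B.
The chord tones are B, D, F#, giving B minor.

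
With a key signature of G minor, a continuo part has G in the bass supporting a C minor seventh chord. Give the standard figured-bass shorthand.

G is the fifth of C minor seventh, so the chord is in second inversion.
A seventh chord in second inversion is figured 6/4/3, conventionally abbreviated 4/3.

4/3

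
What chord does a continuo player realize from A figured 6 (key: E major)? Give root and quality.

F# minor

The figures 6 indicate a triad in first inversion.
In first inversion the root lies a sixth above the bass: a sixth above A in E major is F#.
The chord tones are A, C#, F#, giving F# minor.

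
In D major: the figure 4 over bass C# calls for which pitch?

F#

Counting 3 letter steps above C# lands on F; in D major, that letter is F#.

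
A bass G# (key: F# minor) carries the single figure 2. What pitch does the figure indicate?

Counting 1 letter step above G# lands on A; in F# minor, that letter is A.

A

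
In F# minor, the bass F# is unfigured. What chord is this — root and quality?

F# minor

An unfigured bass indicates a triad in root position.
In root position the bass is the root, so the root is F#.
The chord tones are F#, A, C#, giving F# minor.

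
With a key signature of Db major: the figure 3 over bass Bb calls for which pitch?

Db

Counting 2 letter steps above Bb lands on D; in Db major, that letter is Db.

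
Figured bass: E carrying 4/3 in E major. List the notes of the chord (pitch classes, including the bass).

E, G#, A, C#

The written figures 4/3 are shorthand for 6/4/3: the 6 is implied.
A third above E in this key is G#.
A fourth above E in this key is A.
A sixth above E in this key is C#.
Together with the bass E, this spells A major seventh in second inversion.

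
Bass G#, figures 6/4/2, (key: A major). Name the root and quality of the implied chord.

A major seventh

The figures 6/4/2 indicate a seventh chord in third inversion.
In third inversion the root lies a second above the bass: a second above G# in A major is A.
The chord tones are G#, A, C#, E, giving A major seventh.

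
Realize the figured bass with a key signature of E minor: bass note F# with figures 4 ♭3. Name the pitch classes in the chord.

The written figures 4 ♭3 are shorthand for 6/4/3: the 6 is implied.
A third above F# in this key is A, lowered to Ab by the flat.
A fourth above F# in this key is B.
A sixth above F# in this key is D.

F#, Ab, B, D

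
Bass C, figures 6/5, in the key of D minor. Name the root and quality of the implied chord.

The figures 6/5 indicate a seventh chord in first inversion.
In first inversion the root lies a sixth above the bass: a sixth above C in D minor is A.
The chord tones are C, E, G, A, giving A minor seventh.

A minor seventh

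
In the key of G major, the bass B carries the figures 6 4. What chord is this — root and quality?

The figures 6 4 indicate a triad in second inversion.
In second inversion the root lies a fourth above the bass: a fourth above B in G major is E.
The chord tones are B, E, G, giving E minor.

E minor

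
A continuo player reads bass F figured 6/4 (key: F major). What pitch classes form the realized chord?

A fourth above F in this key is Bb.
A sixth above F in this key is D.
Together with the bass F, this spells Bb major in second inversion.

F, Bb, D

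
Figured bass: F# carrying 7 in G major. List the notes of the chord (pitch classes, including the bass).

The written figures 7 are shorthand for 7/5/3: the 5/3 are implied.
A third above F# in this key is A.
A fifth above F# in this key is C.
A seventh above F# in this key is E.
Together with the bass F#, this spells F# half-diminished seventh in root position.

F#, A, C, E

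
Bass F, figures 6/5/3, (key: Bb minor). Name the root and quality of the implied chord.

The figures 6/5/3 indicate a seventh chord in first inversion.
In first inversion the root lies a sixth above the bass: a sixth above F in Bb minor is Db.
The chord tones are F, Ab, C, Db, giving Db major seventh.

Db major seventh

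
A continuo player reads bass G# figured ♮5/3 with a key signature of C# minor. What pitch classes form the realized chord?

G#, B, D

A third above G# in this key is B.
A fifth above G# in this key is D#, made natural (D) by the ♮ figure.
Together with the bass G#, this spells G# diminished in root position.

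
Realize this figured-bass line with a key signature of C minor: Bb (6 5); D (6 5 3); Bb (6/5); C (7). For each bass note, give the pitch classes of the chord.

Bb, D, F, G | D, F, Ab, Bb | Bb, D, F, G | C, Eb, G, Bb

Bb (6/5/3): Bb, D, F, G.
D (6/5/3): D, F, Ab, Bb.
Bb (6/5/3): Bb, D, F, G.
C (7/5/3): C, Eb, G, Bb.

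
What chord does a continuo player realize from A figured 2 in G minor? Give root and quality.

Bb major seventh

The figures 2 indicate a seventh chord in third inversion.
In third inversion the root lies a second above the bass: a second above A in G minor is Bb.
The chord tones are A, Bb, D, F, giving Bb major seventh.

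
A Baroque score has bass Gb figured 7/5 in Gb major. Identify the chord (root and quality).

Gb major seventh

The figures 7/5 indicate a seventh chord in root position.
In root position the bass is the root, so the root is Gb.
The chord tones are Gb, Bb, Db, F, giving Gb major seventh.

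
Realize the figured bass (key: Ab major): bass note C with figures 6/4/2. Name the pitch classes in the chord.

C, Db, F, Ab

A second above C in this key is Db.
A fourth above C in this key is F.
A sixth above C in this key is Ab.
Together with the bass C, this spells Db major seventh in third inversion.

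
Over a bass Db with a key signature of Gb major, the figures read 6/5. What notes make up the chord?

Db, F, Ab, Bb

The written figures 6/5 are shorthand for 6/5/3: the 3 is implied.
A third above Db in this key is F.
A fifth above Db in this key is Ab.
A sixth above Db in this key is Bb.
Together with the bass Db, this spells Bb minor seventh in first inversion.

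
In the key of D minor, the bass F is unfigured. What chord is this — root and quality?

F major

An unfigured bass indicates a triad in root position.
In root position the bass is the root, so the root is F.
The chord tones are F, A, C, giving F major.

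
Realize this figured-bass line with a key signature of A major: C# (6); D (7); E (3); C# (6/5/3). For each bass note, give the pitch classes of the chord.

C#, E, A | D, F#, A, C# | E, G#, B | C#, E, G#, A

C# (6/3): C#, E, A.
D (7/5/3): D, F#, A, C#.
E (5/3): E, G#, B.
C# (6/5/3): C#, E, G#, A.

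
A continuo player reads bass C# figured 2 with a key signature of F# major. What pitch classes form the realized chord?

C#, D#, F#, A#

The written figures 2 are shorthand for 6/4/2: the 6/4 are implied.
A second above C# in this key is D#.
A fourth above C# in this key is F#.
A sixth above C# in this key is A#.
Together with the bass C#, this spells D# minor seventh in third inversion.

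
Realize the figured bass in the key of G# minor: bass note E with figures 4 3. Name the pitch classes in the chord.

The written figures 4 3 are shorthand for 6/4/3: the 6 is implied.
A third above E in this key is G#.
A fourth above E in this key is A#.
A sixth above E in this key is C#.
Together with the bass E, this spells A# half-diminished seventh in second inversion.

E, G#, A#, C#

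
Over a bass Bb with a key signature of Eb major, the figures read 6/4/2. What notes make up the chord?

Bb, C, Eb, G

A second above Bb in this key is C.
A fourth above Bb in this key is Eb.
A sixth above Bb in this key is G.
Together with the bass Bb, this spells C minor seventh in third inversion.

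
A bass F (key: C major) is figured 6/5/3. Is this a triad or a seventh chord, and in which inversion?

seventh chord, first inversion

Intervals of 6/5/3 above the bass form a seventh chord; the bass is the third, so this is first inversion.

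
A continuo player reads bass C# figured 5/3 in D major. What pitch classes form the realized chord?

A third above C# in this key is E.
A fifth above C# in this key is G.
Together with the bass C#, this spells C# diminished in root position.

C#, E, G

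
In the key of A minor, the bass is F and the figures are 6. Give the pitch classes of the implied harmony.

The written figures 6 are shorthand for 6/3: the 3 is implied.
A third above F in this key is A.
A sixth above F in this key is D.
Together with the bass F, this spells D minor in first inversion.

F, A, D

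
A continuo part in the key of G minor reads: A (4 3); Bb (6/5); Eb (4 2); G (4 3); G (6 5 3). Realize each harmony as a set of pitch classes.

A (6/4/3): A, C, D, F.
Bb (6/5/3): Bb, D, F, G.
Eb (6/4/2): Eb, F, A, C.
G (6/4/3): G, Bb, C, Eb.
G (6/5/3): G, Bb, D, Eb.

A, C, D, F | Bb, D, F, G | Eb, F, A, C | G, Bb, C, Eb | G, Bb, D, Eb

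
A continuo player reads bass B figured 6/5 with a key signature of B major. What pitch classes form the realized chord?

The written figures 6/5 are shorthand for 6/5/3: the 3 is implied.
A third above B in this key is D#.
A fifth above B in this key is F#.
A sixth above B in this key is G#.
Together with the bass B, this spells G# minor seventh in first inversion.

B, D#, F#, G#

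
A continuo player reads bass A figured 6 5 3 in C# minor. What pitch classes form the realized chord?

A, C#, E, F#

A third above A in this key is C#.
A fifth above A in this key is E.
A sixth above A in this key is F#.
Together with the bass A, this spells F# minor seventh in first inversion.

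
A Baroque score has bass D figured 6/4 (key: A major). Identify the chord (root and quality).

G# diminished

The figures 6/4 indicate a triad in second inversion.
In second inversion the root lies a fourth above the bass: a fourth above D in A major is G#.
The chord tones are D, G#, B, giving G# diminished.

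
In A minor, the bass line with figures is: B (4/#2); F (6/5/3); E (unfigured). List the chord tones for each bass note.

B (6/4/#2): B, C#, E, G.
F (6/5/3): F, A, C, D.
E (5/3): E, G, B.

B, C#, E, G | F, A, C, D | E, G, B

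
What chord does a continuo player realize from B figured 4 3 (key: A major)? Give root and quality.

E dominant seventh

The figures 4 3 indicate a seventh chord in second inversion.
In second inversion the root lies a fourth above the bass: a fourth above B in A major is E.
The chord tones are B, D, E, G#, giving E dominant seventh.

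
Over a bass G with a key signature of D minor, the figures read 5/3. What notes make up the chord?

A third above G in this key is Bb.
A fifth above G in this key is D.
Together with the bass G, this spells G minor in root position.

G, Bb, D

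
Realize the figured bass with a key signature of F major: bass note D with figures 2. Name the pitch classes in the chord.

D, E, G, Bb

The written figures 2 are shorthand for 6/4/2: the 6/4 are implied.
A second above D in this key is E.
A fourth above D in this key is G.
A sixth above D in this key is Bb.
Together with the bass D, this spells E half-diminished seventh in third inversion.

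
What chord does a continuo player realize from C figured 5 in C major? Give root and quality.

The figures 5 indicate a triad in root position.
In root position the bass is the root, so the root is C.
The chord tones are C, E, G, giving C major.

C major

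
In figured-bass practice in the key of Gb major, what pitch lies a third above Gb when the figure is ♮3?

B

Counting 2 letter steps above Gb lands on B; in Gb major, that letter is Bb.
The ♮3 figure makes it natural, giving B.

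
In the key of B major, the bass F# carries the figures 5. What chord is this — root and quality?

The figures 5 indicate a triad in root position.
In root position the bass is the root, so the root is F#.
The chord tones are F#, A#, C#, giving F# major.

F# major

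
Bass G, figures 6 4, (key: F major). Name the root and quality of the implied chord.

The figures 6 4 indicate a triad in second inversion.
In second inversion the root lies a fourth above the bass: a fourth above G in F major is C.
The chord tones are G, C, E, giving C major.

C major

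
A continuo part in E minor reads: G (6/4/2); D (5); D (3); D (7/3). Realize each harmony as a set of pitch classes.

G (6/4/2): G, A, C, E.
D (5/3): D, F#, A.
D (5/3): D, F#, A.
D (7/5/3): D, F#, A, C.

G, A, C, E | D, F#, A | D, F#, A | D, F#, A, C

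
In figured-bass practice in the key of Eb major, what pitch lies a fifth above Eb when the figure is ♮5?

B

Counting 4 letter steps above Eb lands on B; in Eb major, that letter is Bb.
The ♮5 figure makes it natural, giving B.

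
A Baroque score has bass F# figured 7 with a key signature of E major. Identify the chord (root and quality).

The figures 7 indicate a seventh chord in root position.
In root position the bass is the root, so the root is F#.
The chord tones are F#, A, C#, E, giving F# minor seventh.

F# minor seventh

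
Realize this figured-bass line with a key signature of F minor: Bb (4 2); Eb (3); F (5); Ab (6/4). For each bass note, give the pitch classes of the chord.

Bb, C, Eb, G | Eb, G, Bb | F, Ab, C | Ab, Db, F

Bb (6/4/2): Bb, C, Eb, G.
Eb (5/3): Eb, G, Bb.
F (5/3): F, Ab, C.
Ab (6/4): Ab, Db, F.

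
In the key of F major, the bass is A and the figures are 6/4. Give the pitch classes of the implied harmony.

A, D, F

A fourth above A in this key is D.
A sixth above A in this key is F.
Together with the bass A, this spells D minor in second inversion.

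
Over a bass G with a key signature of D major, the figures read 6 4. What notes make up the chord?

A fourth above G in this key is C#.
A sixth above G in this key is E.
Together with the bass G, this spells C# diminished in second inversion.

G, C#, E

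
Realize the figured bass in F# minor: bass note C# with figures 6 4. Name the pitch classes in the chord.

A fourth above C# in this key is F#.
A sixth above C# in this key is A.
Together with the bass C#, this spells F# minor in second inversion.

C#, F#, A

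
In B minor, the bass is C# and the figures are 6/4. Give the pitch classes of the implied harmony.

C#, F#, A

A fourth above C# in this key is F#.
A sixth above C# in this key is A.
Together with the bass C#, this spells F# minor in second inversion.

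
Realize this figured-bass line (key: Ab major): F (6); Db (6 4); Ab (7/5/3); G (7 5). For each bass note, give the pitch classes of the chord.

F, Ab, Db | Db, G, Bb | Ab, C, Eb, G | G, Bb, Db, F

F (6/3): F, Ab, Db.
Db (6/4): Db, G, Bb.
Ab (7/5/3): Ab, C, Eb, G.
G (7/5/3): G, Bb, Db, F.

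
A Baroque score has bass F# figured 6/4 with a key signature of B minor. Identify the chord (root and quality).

B minor

The figures 6/4 indicate a triad in second inversion.
In second inversion the root lies a fourth above the bass: a fourth above F# in B minor is B.
The chord tones are F#, B, D, giving B minor.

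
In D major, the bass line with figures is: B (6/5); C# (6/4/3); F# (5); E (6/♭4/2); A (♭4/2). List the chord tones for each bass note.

B (6/5/3): B, D, F#, G.
C# (6/4/3): C#, E, F#, A.
F# (5/3): F#, A, C#.
E (6/b4/2): E, F#, Ab, C#.
A (6/b4/2): A, B, Db, F#.

B, D, F#, G | C#, E, F#, A | F#, A, C# | E, F#, Ab, C# | A, B, Db, F#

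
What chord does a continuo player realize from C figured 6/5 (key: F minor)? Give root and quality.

Ab major seventh

The figures 6/5 indicate a seventh chord in first inversion.
In first inversion the root lies a sixth above the bass: a sixth above C in F minor is Ab.
The chord tones are C, Eb, G, Ab, giving Ab major seventh.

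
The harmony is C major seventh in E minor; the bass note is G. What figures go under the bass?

4/3

G is the fifth of C major seventh, so the chord is in second inversion.
A seventh chord in second inversion is figured 6/4/3, conventionally abbreviated 4/3.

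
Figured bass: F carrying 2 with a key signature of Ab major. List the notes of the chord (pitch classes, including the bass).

The written figures 2 are shorthand for 6/4/2: the 6/4 are implied.
A second above F in this key is G.
A fourth above F in this key is Bb.
A sixth above F in this key is Db.
Together with the bass F, this spells G half-diminished seventh in third inversion.

F, G, Bb, Db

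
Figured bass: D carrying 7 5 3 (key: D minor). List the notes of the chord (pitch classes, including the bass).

D, F, A, C

A third above D in this key is F.
A fifth above D in this key is A.
A seventh above D in this key is C.
Together with the bass D, this spells D minor seventh in root position.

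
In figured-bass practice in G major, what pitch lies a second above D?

Counting 1 letter step above D lands on E; in G major, that letter is E.

E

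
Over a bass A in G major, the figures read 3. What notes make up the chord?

The written figures 3 are shorthand for 5/3: the 5 is implied.
A third above A in this key is C.
A fifth above A in this key is E.
Together with the bass A, this spells A minor in root position.

A, C, E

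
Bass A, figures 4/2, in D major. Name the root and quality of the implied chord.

B minor seventh

The figures 4/2 indicate a seventh chord in third inversion.
In third inversion the root lies a second above the bass: a second above A in D major is B.
The chord tones are A, B, D, F#, giving B minor seventh.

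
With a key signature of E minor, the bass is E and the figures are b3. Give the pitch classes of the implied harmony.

The written figures b3 are shorthand for 5/3: the 5 is implied.
A third above E in this key is G, lowered to Gb by the flat.
A fifth above E in this key is B.

E, Gb, B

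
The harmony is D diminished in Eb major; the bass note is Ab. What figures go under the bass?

Ab is the fifth of D diminished, so the chord is in second inversion.
A triad in second inversion is figured 6/4, conventionally abbreviated 6/4.

6/4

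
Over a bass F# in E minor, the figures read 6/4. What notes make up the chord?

A fourth above F# in this key is B.
A sixth above F# in this key is D.
Together with the bass F#, this spells B minor in second inversion.

F#, B, D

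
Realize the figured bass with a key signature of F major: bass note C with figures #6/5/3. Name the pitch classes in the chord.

C, E, G, A#

A third above C in this key is E.
A fifth above C in this key is G.
A sixth above C in this key is A, raised to A# by the sharp.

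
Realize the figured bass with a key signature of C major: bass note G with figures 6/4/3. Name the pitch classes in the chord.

A third above G in this key is B.
A fourth above G in this key is C.
A sixth above G in this key is E.
Together with the bass G, this spells C major seventh in second inversion.

G, B, C, E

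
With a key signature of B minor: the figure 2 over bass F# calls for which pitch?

G

Counting 1 letter step above F# lands on G; in B minor, that letter is G.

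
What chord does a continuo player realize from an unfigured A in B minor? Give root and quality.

A major

An unfigured bass indicates a triad in root position.
In root position the bass is the root, so the root is A.
The chord tones are A, C#, E, giving A major.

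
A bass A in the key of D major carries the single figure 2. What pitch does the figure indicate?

Counting 1 letter step above A lands on B; in D major, that letter is B.

B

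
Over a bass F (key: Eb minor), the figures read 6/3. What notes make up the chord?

F, Ab, Db

A third above F in this key is Ab.
A sixth above F in this key is Db.
Together with the bass F, this spells Db major in first inversion.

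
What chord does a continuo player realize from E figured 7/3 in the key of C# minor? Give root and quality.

E major seventh

The figures 7/3 indicate a seventh chord in root position.
In root position the bass is the root, so the root is E.
The chord tones are E, G#, B, D#, giving E major seventh.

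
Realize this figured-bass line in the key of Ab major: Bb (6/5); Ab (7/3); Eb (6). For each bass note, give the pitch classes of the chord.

Bb (6/5/3): Bb, Db, F, G.
Ab (7/5/3): Ab, C, Eb, G.
Eb (6/3): Eb, G, C.

Bb, Db, F, G | Ab, C, Eb, G | Eb, G, C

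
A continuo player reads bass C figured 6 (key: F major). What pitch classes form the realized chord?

The written figures 6 are shorthand for 6/3: the 3 is implied.
A third above C in this key is E.
A sixth above C in this key is A.
Together with the bass C, this spells A minor in first inversion.

C, E, A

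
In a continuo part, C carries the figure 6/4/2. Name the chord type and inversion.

seventh chord, third inversion

Intervals of 6/4/2 above the bass form a seventh chord; the bass is the seventh, so this is third inversion.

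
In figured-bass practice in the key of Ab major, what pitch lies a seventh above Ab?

G

Counting 6 letter steps above Ab lands on G; in Ab major, that letter is G.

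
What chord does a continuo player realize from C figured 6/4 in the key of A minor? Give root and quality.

The figures 6/4 indicate a triad in second inversion.
In second inversion the root lies a fourth above the bass: a fourth above C in A minor is F.
The chord tones are C, F, A, giving F major.

F major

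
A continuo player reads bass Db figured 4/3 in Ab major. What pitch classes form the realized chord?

The written figures 4/3 are shorthand for 6/4/3: the 6 is implied.
A third above Db in this key is F.
A fourth above Db in this key is G.
A sixth above Db in this key is Bb.
Together with the bass Db, this spells G half-diminished seventh in second inversion.

Db, F, G, Bb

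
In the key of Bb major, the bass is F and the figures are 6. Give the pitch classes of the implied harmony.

F, A, D

The written figures 6 are shorthand for 6/3: the 3 is implied.
A third above F in this key is A.
A sixth above F in this key is D.
Together with the bass F, this spells D minor in first inversion.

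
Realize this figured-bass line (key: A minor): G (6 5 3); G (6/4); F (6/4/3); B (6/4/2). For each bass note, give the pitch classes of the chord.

G, B, D, E | G, C, E | F, A, B, D | B, C, E, G

G (6/5/3): G, B, D, E.
G (6/4): G, C, E.
F (6/4/3): F, A, B, D.
B (6/4/2): B, C, E, G.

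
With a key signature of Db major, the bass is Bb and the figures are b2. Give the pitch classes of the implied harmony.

Bb, Cb, Eb, Gb

The written figures b2 are shorthand for 6/4/2: the 6/4 are implied.
A second above Bb in this key is C, lowered to Cb by the flat.
A fourth above Bb in this key is Eb.
A sixth above Bb in this key is Gb.
Together with the bass Bb, this spells Cb major seventh in third inversion.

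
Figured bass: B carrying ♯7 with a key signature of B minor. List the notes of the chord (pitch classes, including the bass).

B, D, F#, A#

The written figures ♯7 are shorthand for 7/5/3: the 5/3 are implied.
A third above B in this key is D.
A fifth above B in this key is F#.
A seventh above B in this key is A, raised to A# by the sharp.
Together with the bass B, this spells B minor-major seventh in root position.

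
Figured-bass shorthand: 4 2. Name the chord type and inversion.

seventh chord, third inversion

4 2 is shorthand for 6/4/2.
Intervals of 6/4/2 above the bass form a seventh chord; the bass is the seventh, so this is third inversion.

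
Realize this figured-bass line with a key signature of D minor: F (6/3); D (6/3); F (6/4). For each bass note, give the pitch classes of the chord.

F (6/3): F, A, D.
D (6/3): D, F, Bb.
F (6/4): F, Bb, D.

F, A, D | D, F, Bb | F, Bb, D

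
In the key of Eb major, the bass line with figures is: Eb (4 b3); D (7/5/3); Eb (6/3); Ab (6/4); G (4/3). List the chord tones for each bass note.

Eb, Gb, Ab, C | D, F, Ab, C | Eb, G, C | Ab, D, F | G, Bb, C, Eb

Eb (6/4/b3): Eb, Gb, Ab, C.
D (7/5/3): D, F, Ab, C.
Eb (6/3): Eb, G, C.
Ab (6/4): Ab, D, F.
G (6/4/3): G, Bb, C, Eb.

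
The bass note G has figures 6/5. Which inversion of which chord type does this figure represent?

seventh chord, first inversion

6/5 is shorthand for 6/5/3.
Intervals of 6/5/3 above the bass form a seventh chord; the bass is the third, so this is first inversion.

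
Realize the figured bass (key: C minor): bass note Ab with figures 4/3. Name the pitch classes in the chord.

The written figures 4/3 are shorthand for 6/4/3: the 6 is implied.
A third above Ab in this key is C.
A fourth above Ab in this key is D.
A sixth above Ab in this key is F.
Together with the bass Ab, this spells D half-diminished seventh in second inversion.

Ab, C, D, F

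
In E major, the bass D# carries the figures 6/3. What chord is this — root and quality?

The figures 6/3 indicate a triad in first inversion.
In first inversion the root lies a sixth above the bass: a sixth above D# in E major is B.
The chord tones are D#, F#, B, giving B major.

B major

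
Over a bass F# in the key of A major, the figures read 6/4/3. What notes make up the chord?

F#, A, B, D

A third above F# in this key is A.
A fourth above F# in this key is B.
A sixth above F# in this key is D.
Together with the bass F#, this spells B minor seventh in second inversion.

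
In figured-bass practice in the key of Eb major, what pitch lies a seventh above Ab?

Counting 6 letter steps above Ab lands on G; in Eb major, that letter is G.

G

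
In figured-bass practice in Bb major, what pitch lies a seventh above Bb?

Counting 6 letter steps above Bb lands on A; in Bb major, that letter is A.

A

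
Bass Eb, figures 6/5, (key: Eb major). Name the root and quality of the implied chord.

C minor seventh

The figures 6/5 indicate a seventh chord in first inversion.
In first inversion the root lies a sixth above the bass: a sixth above Eb in Eb major is C.
The chord tones are Eb, G, Bb, C, giving C minor seventh.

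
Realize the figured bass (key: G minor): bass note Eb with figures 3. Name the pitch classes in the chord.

The written figures 3 are shorthand for 5/3: the 5 is implied.
A third above Eb in this key is G.
A fifth above Eb in this key is Bb.
Together with the bass Eb, this spells Eb major in root position.

Eb, G, Bb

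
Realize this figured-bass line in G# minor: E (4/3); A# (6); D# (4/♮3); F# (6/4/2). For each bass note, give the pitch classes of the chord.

E (6/4/3): E, G#, A#, C#.
A# (6/3): A#, C#, F#.
D# (6/4/♮3): D#, F, G#, B.
F# (6/4/2): F#, G#, B, D#.

E, G#, A#, C# | A#, C#, F# | D#, F, G#, B | F#, G#, B, D#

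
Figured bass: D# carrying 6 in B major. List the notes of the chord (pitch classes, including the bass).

The written figures 6 are shorthand for 6/3: the 3 is implied.
A third above D# in this key is F#.
A sixth above D# in this key is B.
Together with the bass D#, this spells B major in first inversion.

D#, F#, B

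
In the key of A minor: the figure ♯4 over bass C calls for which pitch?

Counting 3 letter steps above C lands on F; in A minor, that letter is F.
The #4 figure raises it a semitone, giving F#.

F#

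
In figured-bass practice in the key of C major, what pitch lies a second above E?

F

Counting 1 letter step above E lands on F; in C major, that letter is F.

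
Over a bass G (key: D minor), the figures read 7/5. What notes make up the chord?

The written figures 7/5 are shorthand for 7/5/3: the 3 is implied.
A third above G in this key is Bb.
A fifth above G in this key is D.
A seventh above G in this key is F.
Together with the bass G, this spells G minor seventh in root position.

G, Bb, D, F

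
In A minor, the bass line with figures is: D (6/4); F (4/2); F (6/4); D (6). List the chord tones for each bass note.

D (6/4): D, G, B.
F (6/4/2): F, G, B, D.
F (6/4): F, B, D.
D (6/3): D, F, B.

D, G, B | F, G, B, D | F, B, D | D, F, B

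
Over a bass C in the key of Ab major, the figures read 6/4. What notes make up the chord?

A fourth above C in this key is F.
A sixth above C in this key is Ab.
Together with the bass C, this spells F minor in second inversion.

C, F, Ab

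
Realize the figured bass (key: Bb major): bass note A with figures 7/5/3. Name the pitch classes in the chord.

A, C, Eb, G

A third above A in this key is C.
A fifth above A in this key is Eb.
A seventh above A in this key is G.
Together with the bass A, this spells A half-diminished seventh in root position.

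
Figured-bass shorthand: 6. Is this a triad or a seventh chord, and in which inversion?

6 is shorthand for 6/3.
Intervals of 6/3 above the bass form a triad; the bass is the third, so this is first inversion.

triad, first inversion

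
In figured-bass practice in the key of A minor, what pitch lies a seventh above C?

Counting 6 letter steps above C lands on B; in A minor, that letter is B.

B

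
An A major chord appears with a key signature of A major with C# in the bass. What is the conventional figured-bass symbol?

6

C# is the third of A major, so the chord is in first inversion.
A triad in first inversion is figured 6/3, conventionally abbreviated 6.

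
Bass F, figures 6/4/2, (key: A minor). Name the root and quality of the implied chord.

The figures 6/4/2 indicate a seventh chord in third inversion.
In third inversion the root lies a second above the bass: a second above F in A minor is G.
The chord tones are F, G, B, D, giving G dominant seventh.

G dominant seventh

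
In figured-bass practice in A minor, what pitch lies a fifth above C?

Counting 4 letter steps above C lands on G; in A minor, that letter is G.

G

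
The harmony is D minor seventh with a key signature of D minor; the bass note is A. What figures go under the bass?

A is the fifth of D minor seventh, so the chord is in second inversion.
A seventh chord in second inversion is figured 6/4/3, conventionally abbreviated 4/3.

4/3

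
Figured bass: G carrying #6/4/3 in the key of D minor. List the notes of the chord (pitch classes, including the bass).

A third above G in this key is Bb.
A fourth above G in this key is C.
A sixth above G in this key is E, raised to E# by the sharp.

G, Bb, C, E#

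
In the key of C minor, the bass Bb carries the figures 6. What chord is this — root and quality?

The figures 6 indicate a triad in first inversion.
In first inversion the root lies a sixth above the bass: a sixth above Bb in C minor is G.
The chord tones are Bb, D, G, giving G minor.

G minor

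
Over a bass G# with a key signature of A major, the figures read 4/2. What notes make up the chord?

G#, A, C#, E

The written figures 4/2 are shorthand for 6/4/2: the 6 is implied.
A second above G# in this key is A.
A fourth above G# in this key is C#.
A sixth above G# in this key is E.
Together with the bass G#, this spells A major seventh in third inversion.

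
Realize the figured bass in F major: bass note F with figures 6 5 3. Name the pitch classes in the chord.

A third above F in this key is A.
A fifth above F in this key is C.
A sixth above F in this key is D.
Together with the bass F, this spells D minor seventh in first inversion.

F, A, C, D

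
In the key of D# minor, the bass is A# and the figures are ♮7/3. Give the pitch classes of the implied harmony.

A#, C#, E#, G

The written figures ♮7/3 are shorthand for 7/5/3: the 5 is implied.
A third above A# in this key is C#.
A fifth above A# in this key is E#.
A seventh above A# in this key is G#, made natural (G) by the ♮ figure.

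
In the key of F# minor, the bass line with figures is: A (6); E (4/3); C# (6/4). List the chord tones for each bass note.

A, C#, F# | E, G#, A, C# | C#, F#, A

A (6/3): A, C#, F#.
E (6/4/3): E, G#, A, C#.
C# (6/4): C#, F#, A.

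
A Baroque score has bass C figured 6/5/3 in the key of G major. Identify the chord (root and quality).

A minor seventh

The figures 6/5/3 indicate a seventh chord in first inversion.
In first inversion the root lies a sixth above the bass: a sixth above C in G major is A.
The chord tones are C, E, G, A, giving A minor seventh.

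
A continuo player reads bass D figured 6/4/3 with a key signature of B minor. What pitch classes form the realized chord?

A third above D in this key is F#.
A fourth above D in this key is G.
A sixth above D in this key is B.
Together with the bass D, this spells G major seventh in second inversion.

D, F#, G, B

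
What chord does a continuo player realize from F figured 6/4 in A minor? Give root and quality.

B diminished

The figures 6/4 indicate a triad in second inversion.
In second inversion the root lies a fourth above the bass: a fourth above F in A minor is B.
The chord tones are F, B, D, giving B diminished.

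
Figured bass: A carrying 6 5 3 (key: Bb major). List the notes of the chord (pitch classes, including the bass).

A, C, Eb, F

A third above A in this key is C.
A fifth above A in this key is Eb.
A sixth above A in this key is F.
Together with the bass A, this spells F dominant seventh in first inversion.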